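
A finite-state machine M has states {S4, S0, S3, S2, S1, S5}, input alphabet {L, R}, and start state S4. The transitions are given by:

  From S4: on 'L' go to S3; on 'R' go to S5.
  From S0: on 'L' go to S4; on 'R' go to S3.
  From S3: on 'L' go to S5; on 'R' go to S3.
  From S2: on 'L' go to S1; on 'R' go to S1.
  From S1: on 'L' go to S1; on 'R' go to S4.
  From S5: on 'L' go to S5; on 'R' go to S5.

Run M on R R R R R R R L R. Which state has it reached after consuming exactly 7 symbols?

S5

S4 → S5 → S5 → S5 → S5 → S5 → S5 → S5
After 7 symbols: S5.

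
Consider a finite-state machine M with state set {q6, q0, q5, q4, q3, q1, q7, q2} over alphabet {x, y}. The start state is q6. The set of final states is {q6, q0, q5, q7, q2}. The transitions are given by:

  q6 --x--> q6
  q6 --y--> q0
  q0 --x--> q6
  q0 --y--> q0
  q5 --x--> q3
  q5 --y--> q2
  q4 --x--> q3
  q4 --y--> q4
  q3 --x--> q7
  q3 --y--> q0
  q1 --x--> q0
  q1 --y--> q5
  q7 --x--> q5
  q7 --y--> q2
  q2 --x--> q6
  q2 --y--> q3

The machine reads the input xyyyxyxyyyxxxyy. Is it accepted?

Yes

Trace: q6 -x-> q6 -y-> q0 -y-> q0 -y-> q0 -x-> q6 -y-> q0 -x-> q6 -y-> q0 -y-> q0 -y-> q0 -x-> q6 -x-> q6 -x-> q6 -y-> q0 -y-> q0
End state q0 is accepting.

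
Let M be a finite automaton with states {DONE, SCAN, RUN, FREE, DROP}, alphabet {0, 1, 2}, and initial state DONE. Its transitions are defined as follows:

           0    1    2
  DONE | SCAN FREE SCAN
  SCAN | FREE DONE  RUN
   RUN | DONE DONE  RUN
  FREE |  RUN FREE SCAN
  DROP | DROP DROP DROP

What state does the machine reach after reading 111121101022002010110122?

RUN

start at DONE
read '1': DONE → FREE
read '1': FREE → FREE
read '1': FREE → FREE
read '1': FREE → FREE
read '2': FREE → SCAN
read '1': SCAN → DONE
read '1': DONE → FREE
read '0': FREE → RUN
read '1': RUN → DONE
read '0': DONE → SCAN
read '2': SCAN → RUN
read '2': RUN → RUN
read '0': RUN → DONE
read '0': DONE → SCAN
read '2': SCAN → RUN
read '0': RUN → DONE
read '1': DONE → FREE
read '0': FREE → RUN
read '1': RUN → DONE
read '1': DONE → FREE
read '0': FREE → RUN
read '1': RUN → DONE
read '2': DONE → SCAN
read '2': SCAN → RUN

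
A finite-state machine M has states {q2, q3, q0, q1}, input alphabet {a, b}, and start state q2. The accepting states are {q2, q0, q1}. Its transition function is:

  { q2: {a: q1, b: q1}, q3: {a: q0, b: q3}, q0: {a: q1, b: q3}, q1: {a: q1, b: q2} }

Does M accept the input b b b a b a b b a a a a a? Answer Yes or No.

Yes

Trace: q2 -b-> q1 -b-> q2 -b-> q1 -a-> q1 -b-> q2 -a-> q1 -b-> q2 -b-> q1 -a-> q1 -a-> q1 -a-> q1 -a-> q1 -a-> q1
End state q1 is accepting.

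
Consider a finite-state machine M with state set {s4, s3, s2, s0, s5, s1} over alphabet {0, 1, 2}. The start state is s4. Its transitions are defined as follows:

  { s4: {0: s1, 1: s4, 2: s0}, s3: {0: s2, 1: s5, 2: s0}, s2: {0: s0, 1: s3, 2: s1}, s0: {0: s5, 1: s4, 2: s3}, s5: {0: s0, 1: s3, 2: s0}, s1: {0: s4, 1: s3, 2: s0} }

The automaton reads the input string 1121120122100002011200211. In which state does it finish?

s3

start at s4
read '1': s4 → s4
read '1': s4 → s4
read '2': s4 → s0
read '1': s0 → s4
read '1': s4 → s4
read '2': s4 → s0
read '0': s0 → s5
read '1': s5 → s3
read '2': s3 → s0
read '2': s0 → s3
read '1': s3 → s5
read '0': s5 → s0
read '0': s0 → s5
read '0': s5 → s0
read '0': s0 → s5
read '2': s5 → s0
read '0': s0 → s5
read '1': s5 → s3
read '1': s3 → s5
read '2': s5 → s0
read '0': s0 → s5
read '0': s5 → s0
read '2': s0 → s3
read '1': s3 → s5
read '1': s5 → s3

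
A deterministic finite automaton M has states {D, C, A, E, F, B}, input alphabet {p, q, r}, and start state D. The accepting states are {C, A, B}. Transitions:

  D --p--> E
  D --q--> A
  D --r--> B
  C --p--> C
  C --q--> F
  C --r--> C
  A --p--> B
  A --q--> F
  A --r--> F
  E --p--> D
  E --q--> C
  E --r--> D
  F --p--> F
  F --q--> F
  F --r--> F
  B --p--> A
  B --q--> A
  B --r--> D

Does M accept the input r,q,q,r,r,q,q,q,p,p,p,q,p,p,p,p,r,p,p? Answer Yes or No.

No

Trace: D -r-> B -q-> A -q-> F -r-> F -r-> F -q-> F -q-> F -q-> F -p-> F -p-> F -p-> F -q-> F -p-> F -p-> F -p-> F -p-> F -r-> F -p-> F -p-> F
End state F is not accepting.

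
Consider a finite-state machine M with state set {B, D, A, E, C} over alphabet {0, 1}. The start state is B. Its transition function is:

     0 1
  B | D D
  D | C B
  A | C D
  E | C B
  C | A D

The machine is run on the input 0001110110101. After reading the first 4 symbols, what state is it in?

Trace: B -0-> D -0-> C -0-> A -1-> D
After 4 symbols: D.

D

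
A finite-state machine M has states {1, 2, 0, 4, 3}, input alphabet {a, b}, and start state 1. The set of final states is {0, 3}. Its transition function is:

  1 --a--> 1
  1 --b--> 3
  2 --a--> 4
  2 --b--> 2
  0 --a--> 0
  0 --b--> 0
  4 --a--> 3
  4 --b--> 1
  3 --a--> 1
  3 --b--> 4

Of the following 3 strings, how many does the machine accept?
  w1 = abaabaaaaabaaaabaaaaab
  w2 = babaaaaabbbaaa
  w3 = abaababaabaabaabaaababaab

2

w1: Trace: 1 -a-> 1 -b-> 3 -a-> 1 -a-> 1 -b-> 3 -a-> 1 -a-> 1 -a-> 1 -a-> 1 -a-> 1 -b-> 3 -a-> 1 -a-> 1 -a-> 1 -a-> 1 -b-> 3 -a-> 1 -a-> 1 -a-> 1 -a-> 1 -a-> 1 -b-> 3  → end 3, accepted
w2: Trace: 1 -b-> 3 -a-> 1 -b-> 3 -a-> 1 -a-> 1 -a-> 1 -a-> 1 -a-> 1 -b-> 3 -b-> 4 -b-> 1 -a-> 1 -a-> 1 -a-> 1  → end 1, rejected
w3: Trace: 1 -a-> 1 -b-> 3 -a-> 1 -a-> 1 -b-> 3 -a-> 1 -b-> 3 -a-> 1 -a-> 1 -b-> 3 -a-> 1 -a-> 1 -b-> 3 -a-> 1 -a-> 1 -b-> 3 -a-> 1 -a-> 1 -a-> 1 -b-> 3 -a-> 1 -b-> 3 -a-> 1 -a-> 1 -b-> 3  → end 3, accepted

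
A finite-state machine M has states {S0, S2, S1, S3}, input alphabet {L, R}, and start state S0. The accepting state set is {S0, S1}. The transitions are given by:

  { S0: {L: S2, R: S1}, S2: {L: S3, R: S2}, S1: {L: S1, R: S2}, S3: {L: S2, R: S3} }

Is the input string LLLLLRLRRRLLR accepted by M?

Trace: S0 -L-> S2 -L-> S3 -L-> S2 -L-> S3 -L-> S2 -R-> S2 -L-> S3 -R-> S3 -R-> S3 -R-> S3 -L-> S2 -L-> S3 -R-> S3
End state S3 is not accepting.

No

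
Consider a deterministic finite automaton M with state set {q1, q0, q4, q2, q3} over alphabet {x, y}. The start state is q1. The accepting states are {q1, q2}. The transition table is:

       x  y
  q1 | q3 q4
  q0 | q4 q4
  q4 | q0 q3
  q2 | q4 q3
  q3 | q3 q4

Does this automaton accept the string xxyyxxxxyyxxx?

q1 → q3 → q3 → q4 → q3 → q3 → q3 → q3 → q3 → q4 → q3 → q3 → q3 → q3
End state q3 is not accepting.

No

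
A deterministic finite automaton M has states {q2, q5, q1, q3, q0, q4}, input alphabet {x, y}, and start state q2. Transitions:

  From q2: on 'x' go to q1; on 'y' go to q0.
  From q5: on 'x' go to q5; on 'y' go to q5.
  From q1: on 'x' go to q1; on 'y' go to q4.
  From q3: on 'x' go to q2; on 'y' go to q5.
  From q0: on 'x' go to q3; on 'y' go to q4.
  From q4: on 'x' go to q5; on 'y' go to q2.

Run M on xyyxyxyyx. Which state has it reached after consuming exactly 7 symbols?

Trace: q2 -x-> q1 -y-> q4 -y-> q2 -x-> q1 -y-> q4 -x-> q5 -y-> q5
After 7 symbols: q5.

q5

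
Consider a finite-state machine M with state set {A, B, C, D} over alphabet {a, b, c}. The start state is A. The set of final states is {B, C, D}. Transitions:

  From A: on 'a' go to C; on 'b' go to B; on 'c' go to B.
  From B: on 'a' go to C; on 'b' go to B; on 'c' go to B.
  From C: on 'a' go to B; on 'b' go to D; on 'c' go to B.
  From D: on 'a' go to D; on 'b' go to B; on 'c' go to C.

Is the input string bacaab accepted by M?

Yes

start at A
read 'b': A → B
read 'a': B → C
read 'c': C → B
read 'a': B → C
read 'a': C → B
read 'b': B → B
End state B is accepting.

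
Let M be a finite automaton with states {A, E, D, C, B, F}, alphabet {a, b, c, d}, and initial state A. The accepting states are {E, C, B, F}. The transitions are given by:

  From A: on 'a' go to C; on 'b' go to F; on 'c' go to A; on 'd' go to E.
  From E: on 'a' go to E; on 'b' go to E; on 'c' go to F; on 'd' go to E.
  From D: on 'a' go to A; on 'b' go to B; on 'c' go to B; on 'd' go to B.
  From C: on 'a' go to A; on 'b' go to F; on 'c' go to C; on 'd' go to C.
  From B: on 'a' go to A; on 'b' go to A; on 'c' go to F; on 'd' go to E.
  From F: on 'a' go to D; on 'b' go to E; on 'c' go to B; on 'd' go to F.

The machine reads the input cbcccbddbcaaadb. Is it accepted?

Yes

start at A
read 'c': A → A
read 'b': A → F
read 'c': F → B
read 'c': B → F
read 'c': F → B
read 'b': B → A
read 'd': A → E
read 'd': E → E
read 'b': E → E
read 'c': E → F
read 'a': F → D
read 'a': D → A
read 'a': A → C
read 'd': C → C
read 'b': C → F
End state F is accepting.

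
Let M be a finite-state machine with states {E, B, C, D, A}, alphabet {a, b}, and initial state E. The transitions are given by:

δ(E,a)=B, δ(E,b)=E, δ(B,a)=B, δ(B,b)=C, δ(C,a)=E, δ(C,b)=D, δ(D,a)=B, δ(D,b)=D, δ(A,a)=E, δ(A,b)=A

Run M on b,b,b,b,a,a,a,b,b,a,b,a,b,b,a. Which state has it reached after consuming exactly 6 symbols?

B

E → E → E → E → E → B → B
After 6 symbols: B.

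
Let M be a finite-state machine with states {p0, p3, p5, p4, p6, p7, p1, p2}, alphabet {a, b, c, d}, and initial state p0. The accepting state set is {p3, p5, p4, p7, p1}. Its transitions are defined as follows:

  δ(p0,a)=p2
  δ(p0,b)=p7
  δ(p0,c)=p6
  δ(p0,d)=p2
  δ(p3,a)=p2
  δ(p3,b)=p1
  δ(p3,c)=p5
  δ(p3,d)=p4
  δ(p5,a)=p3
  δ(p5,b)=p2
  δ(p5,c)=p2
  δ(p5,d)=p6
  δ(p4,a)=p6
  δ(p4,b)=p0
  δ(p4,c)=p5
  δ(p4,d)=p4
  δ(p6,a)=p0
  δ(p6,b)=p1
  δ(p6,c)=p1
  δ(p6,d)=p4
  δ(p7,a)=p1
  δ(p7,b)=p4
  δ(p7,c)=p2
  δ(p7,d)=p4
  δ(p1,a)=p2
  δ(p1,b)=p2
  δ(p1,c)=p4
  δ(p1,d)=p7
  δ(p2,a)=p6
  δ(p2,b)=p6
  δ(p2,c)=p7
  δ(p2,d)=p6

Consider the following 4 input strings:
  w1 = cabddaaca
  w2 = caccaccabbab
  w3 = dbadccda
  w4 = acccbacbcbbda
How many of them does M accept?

1

w1: p0 → p6 → p0 → p7 → p4 → p4 → p6 → p0 → p6 → p0  → end p0, rejected
w2: p0 → p6 → p0 → p6 → p1 → p2 → p7 → p2 → p6 → p1 → p2 → p6 → p1  → end p1, accepted
w3: p0 → p2 → p6 → p0 → p2 → p7 → p2 → p6 → p0  → end p0, rejected
w4: p0 → p2 → p7 → p2 → p7 → p4 → p6 → p1 → p2 → p7 → p4 → p0 → p2 → p6  → end p6, rejected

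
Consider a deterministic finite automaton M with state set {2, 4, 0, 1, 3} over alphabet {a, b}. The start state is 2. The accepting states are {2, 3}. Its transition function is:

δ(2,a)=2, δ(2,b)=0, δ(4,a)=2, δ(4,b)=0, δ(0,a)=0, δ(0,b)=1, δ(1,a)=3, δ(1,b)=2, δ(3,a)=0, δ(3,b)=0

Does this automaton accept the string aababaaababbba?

Trace: 2 -a-> 2 -a-> 2 -b-> 0 -a-> 0 -b-> 1 -a-> 3 -a-> 0 -a-> 0 -b-> 1 -a-> 3 -b-> 0 -b-> 1 -b-> 2 -a-> 2
End state 2 is accepting.

Yes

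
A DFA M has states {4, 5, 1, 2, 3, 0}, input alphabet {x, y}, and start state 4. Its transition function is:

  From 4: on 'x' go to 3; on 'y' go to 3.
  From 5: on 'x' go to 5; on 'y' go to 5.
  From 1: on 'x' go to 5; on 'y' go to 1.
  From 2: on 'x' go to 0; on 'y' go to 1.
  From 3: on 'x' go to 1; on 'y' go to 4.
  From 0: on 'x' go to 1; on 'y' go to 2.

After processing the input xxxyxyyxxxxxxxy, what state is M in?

5

Trace: 4 -x-> 3 -x-> 1 -x-> 5 -y-> 5 -x-> 5 -y-> 5 -y-> 5 -x-> 5 -x-> 5 -x-> 5 -x-> 5 -x-> 5 -x-> 5 -x-> 5 -y-> 5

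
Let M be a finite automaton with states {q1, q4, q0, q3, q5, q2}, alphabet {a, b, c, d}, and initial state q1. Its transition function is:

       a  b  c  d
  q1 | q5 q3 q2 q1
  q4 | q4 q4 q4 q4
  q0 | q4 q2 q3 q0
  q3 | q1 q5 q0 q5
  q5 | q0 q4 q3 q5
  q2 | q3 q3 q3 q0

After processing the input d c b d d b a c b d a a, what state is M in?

start at q1
read 'd': q1 → q1
read 'c': q1 → q2
read 'b': q2 → q3
read 'd': q3 → q5
read 'd': q5 → q5
read 'b': q5 → q4
read 'a': q4 → q4
read 'c': q4 → q4
read 'b': q4 → q4
read 'd': q4 → q4
read 'a': q4 → q4
read 'a': q4 → q4

q4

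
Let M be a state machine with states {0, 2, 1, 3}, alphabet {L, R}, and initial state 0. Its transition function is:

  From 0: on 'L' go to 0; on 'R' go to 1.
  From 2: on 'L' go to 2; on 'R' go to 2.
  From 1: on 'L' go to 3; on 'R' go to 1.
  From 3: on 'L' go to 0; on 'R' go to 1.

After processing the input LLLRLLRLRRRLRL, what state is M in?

Trace: 0 -L-> 0 -L-> 0 -L-> 0 -R-> 1 -L-> 3 -L-> 0 -R-> 1 -L-> 3 -R-> 1 -R-> 1 -R-> 1 -L-> 3 -R-> 1 -L-> 3

3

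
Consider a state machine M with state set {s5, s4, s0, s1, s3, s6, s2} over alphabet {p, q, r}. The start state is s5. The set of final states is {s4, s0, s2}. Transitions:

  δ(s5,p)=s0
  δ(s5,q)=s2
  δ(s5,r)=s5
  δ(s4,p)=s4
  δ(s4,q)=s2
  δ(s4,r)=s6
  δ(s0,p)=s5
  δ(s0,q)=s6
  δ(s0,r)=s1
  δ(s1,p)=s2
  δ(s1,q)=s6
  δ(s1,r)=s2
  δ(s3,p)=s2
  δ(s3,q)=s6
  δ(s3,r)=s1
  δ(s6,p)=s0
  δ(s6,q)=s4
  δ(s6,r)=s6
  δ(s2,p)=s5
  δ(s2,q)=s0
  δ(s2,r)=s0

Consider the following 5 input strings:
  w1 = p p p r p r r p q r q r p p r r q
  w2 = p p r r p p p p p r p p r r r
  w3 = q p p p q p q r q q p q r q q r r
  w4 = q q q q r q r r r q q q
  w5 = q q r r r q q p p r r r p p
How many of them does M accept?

2

w1: Trace: s5 -p-> s0 -p-> s5 -p-> s0 -r-> s1 -p-> s2 -r-> s0 -r-> s1 -p-> s2 -q-> s0 -r-> s1 -q-> s6 -r-> s6 -p-> s0 -p-> s5 -r-> s5 -r-> s5 -q-> s2  → end s2, accepted
w2: Trace: s5 -p-> s0 -p-> s5 -r-> s5 -r-> s5 -p-> s0 -p-> s5 -p-> s0 -p-> s5 -p-> s0 -r-> s1 -p-> s2 -p-> s5 -r-> s5 -r-> s5 -r-> s5  → end s5, rejected
w3: Trace: s5 -q-> s2 -p-> s5 -p-> s0 -p-> s5 -q-> s2 -p-> s5 -q-> s2 -r-> s0 -q-> s6 -q-> s4 -p-> s4 -q-> s2 -r-> s0 -q-> s6 -q-> s4 -r-> s6 -r-> s6  → end s6, rejected
w4: Trace: s5 -q-> s2 -q-> s0 -q-> s6 -q-> s4 -r-> s6 -q-> s4 -r-> s6 -r-> s6 -r-> s6 -q-> s4 -q-> s2 -q-> s0  → end s0, accepted
w5: Trace: s5 -q-> s2 -q-> s0 -r-> s1 -r-> s2 -r-> s0 -q-> s6 -q-> s4 -p-> s4 -p-> s4 -r-> s6 -r-> s6 -r-> s6 -p-> s0 -p-> s5  → end s5, rejected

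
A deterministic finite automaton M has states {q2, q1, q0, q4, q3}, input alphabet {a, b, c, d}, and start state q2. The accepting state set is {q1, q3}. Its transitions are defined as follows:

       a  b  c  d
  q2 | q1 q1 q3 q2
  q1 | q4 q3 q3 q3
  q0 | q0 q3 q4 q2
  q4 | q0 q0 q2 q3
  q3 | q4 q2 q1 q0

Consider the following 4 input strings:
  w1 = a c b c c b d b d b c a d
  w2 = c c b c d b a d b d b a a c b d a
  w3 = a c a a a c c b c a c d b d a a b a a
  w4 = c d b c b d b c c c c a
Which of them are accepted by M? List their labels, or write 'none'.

w1, w2

w1: q2 → q1 → q3 → q2 → q3 → q1 → q3 → q0 → q3 → q0 → q3 → q1 → q4 → q3  → end q3, accepted
w2: q2 → q3 → q1 → q3 → q1 → q3 → q2 → q1 → q3 → q2 → q2 → q1 → q4 → q0 → q4 → q0 → q2 → q1  → end q1, accepted
w3: q2 → q1 → q3 → q4 → q0 → q0 → q4 → q2 → q1 → q3 → q4 → q2 → q2 → q1 → q3 → q4 → q0 → q3 → q4 → q0  → end q0, rejected
w4: q2 → q3 → q0 → q3 → q1 → q3 → q0 → q3 → q1 → q3 → q1 → q3 → q4  → end q4, rejected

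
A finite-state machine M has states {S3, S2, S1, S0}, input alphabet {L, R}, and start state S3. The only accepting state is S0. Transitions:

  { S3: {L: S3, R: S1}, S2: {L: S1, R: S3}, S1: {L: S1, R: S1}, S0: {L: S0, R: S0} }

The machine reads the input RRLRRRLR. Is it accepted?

No

start at S3
read 'R': S3 → S1
read 'R': S1 → S1
read 'L': S1 → S1
read 'R': S1 → S1
read 'R': S1 → S1
read 'R': S1 → S1
read 'L': S1 → S1
read 'R': S1 → S1
End state S1 is not accepting.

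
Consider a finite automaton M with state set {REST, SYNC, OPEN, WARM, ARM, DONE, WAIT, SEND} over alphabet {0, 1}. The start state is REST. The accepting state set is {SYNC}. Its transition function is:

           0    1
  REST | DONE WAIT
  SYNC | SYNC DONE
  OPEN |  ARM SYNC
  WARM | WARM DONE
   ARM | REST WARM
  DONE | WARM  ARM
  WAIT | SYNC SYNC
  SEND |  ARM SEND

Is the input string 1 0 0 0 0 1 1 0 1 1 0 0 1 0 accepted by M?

No

REST → WAIT → SYNC → SYNC → SYNC → SYNC → DONE → ARM → REST → WAIT → SYNC → SYNC → SYNC → DONE → WARM
End state WARM is not accepting.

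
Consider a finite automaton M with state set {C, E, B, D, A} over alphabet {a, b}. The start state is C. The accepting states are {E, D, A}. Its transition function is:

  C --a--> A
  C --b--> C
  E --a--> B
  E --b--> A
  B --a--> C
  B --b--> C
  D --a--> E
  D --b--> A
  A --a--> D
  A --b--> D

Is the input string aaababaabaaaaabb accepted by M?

Yes

start at C
read 'a': C → A
read 'a': A → D
read 'a': D → E
read 'b': E → A
read 'a': A → D
read 'b': D → A
read 'a': A → D
read 'a': D → E
read 'b': E → A
read 'a': A → D
read 'a': D → E
read 'a': E → B
read 'a': B → C
read 'a': C → A
read 'b': A → D
read 'b': D → A
End state A is accepting.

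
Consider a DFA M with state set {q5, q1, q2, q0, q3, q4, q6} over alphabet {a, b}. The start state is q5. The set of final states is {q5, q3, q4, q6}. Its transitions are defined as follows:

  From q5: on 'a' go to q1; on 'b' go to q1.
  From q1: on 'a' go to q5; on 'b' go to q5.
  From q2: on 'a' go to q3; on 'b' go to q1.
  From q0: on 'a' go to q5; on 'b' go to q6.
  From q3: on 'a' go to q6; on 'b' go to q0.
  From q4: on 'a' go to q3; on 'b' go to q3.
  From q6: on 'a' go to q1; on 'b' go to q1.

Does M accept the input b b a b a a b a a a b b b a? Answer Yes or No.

Trace: q5 -b-> q1 -b-> q5 -a-> q1 -b-> q5 -a-> q1 -a-> q5 -b-> q1 -a-> q5 -a-> q1 -a-> q5 -b-> q1 -b-> q5 -b-> q1 -a-> q5
End state q5 is accepting.

Yes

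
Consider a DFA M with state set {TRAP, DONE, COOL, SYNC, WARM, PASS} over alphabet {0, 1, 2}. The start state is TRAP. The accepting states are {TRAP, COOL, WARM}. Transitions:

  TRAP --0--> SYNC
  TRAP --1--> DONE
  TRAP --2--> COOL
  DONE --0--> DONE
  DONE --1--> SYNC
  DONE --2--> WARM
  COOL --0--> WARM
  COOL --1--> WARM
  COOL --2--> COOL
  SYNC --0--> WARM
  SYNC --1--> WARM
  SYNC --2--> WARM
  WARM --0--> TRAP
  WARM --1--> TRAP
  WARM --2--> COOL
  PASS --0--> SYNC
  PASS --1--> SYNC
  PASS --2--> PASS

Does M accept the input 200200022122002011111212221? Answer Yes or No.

Yes

Trace: TRAP -2-> COOL -0-> WARM -0-> TRAP -2-> COOL -0-> WARM -0-> TRAP -0-> SYNC -2-> WARM -2-> COOL -1-> WARM -2-> COOL -2-> COOL -0-> WARM -0-> TRAP -2-> COOL -0-> WARM -1-> TRAP -1-> DONE -1-> SYNC -1-> WARM -1-> TRAP -2-> COOL -1-> WARM -2-> COOL -2-> COOL -2-> COOL -1-> WARM
End state WARM is accepting.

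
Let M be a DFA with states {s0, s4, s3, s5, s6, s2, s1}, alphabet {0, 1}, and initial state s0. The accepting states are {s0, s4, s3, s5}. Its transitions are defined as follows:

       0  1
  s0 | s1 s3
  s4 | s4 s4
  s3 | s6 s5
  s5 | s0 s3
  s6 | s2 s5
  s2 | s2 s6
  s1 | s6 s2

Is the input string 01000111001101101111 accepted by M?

Yes

Trace: s0 -0-> s1 -1-> s2 -0-> s2 -0-> s2 -0-> s2 -1-> s6 -1-> s5 -1-> s3 -0-> s6 -0-> s2 -1-> s6 -1-> s5 -0-> s0 -1-> s3 -1-> s5 -0-> s0 -1-> s3 -1-> s5 -1-> s3 -1-> s5
End state s5 is accepting.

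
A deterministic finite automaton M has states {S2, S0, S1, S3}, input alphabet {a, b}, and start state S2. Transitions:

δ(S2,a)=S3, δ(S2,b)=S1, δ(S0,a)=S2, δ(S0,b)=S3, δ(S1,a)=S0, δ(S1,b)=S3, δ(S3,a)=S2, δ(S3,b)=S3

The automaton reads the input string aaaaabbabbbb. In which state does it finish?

start at S2
read 'a': S2 → S3
read 'a': S3 → S2
read 'a': S2 → S3
read 'a': S3 → S2
read 'a': S2 → S3
read 'b': S3 → S3
read 'b': S3 → S3
read 'a': S3 → S2
read 'b': S2 → S1
read 'b': S1 → S3
read 'b': S3 → S3
read 'b': S3 → S3

S3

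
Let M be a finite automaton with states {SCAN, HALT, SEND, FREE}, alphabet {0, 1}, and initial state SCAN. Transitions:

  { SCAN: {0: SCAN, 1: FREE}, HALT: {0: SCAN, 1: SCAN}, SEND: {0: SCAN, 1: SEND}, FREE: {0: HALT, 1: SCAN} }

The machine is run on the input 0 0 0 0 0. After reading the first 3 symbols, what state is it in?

SCAN

Trace: SCAN -0-> SCAN -0-> SCAN -0-> SCAN
After 3 symbols: SCAN.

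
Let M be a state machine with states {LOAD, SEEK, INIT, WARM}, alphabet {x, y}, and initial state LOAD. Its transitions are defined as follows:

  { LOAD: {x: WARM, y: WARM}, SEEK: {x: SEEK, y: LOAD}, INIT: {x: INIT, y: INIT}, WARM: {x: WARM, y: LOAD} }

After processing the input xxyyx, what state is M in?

LOAD → WARM → WARM → LOAD → WARM → WARM

WARM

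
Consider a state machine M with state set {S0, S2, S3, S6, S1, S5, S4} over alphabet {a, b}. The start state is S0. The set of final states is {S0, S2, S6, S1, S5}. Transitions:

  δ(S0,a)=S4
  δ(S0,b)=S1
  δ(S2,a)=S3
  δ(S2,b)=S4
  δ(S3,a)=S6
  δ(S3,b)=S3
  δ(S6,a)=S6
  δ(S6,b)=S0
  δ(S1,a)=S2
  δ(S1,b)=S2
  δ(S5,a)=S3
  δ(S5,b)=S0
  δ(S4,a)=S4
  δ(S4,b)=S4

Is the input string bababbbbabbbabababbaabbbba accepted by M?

start at S0
read 'b': S0 → S1
read 'a': S1 → S2
read 'b': S2 → S4
read 'a': S4 → S4
read 'b': S4 → S4
read 'b': S4 → S4
read 'b': S4 → S4
read 'b': S4 → S4
read 'a': S4 → S4
read 'b': S4 → S4
read 'b': S4 → S4
read 'b': S4 → S4
read 'a': S4 → S4
read 'b': S4 → S4
read 'a': S4 → S4
read 'b': S4 → S4
read 'a': S4 → S4
read 'b': S4 → S4
read 'b': S4 → S4
read 'a': S4 → S4
read 'a': S4 → S4
read 'b': S4 → S4
read 'b': S4 → S4
read 'b': S4 → S4
read 'b': S4 → S4
read 'a': S4 → S4
End state S4 is not accepting.

No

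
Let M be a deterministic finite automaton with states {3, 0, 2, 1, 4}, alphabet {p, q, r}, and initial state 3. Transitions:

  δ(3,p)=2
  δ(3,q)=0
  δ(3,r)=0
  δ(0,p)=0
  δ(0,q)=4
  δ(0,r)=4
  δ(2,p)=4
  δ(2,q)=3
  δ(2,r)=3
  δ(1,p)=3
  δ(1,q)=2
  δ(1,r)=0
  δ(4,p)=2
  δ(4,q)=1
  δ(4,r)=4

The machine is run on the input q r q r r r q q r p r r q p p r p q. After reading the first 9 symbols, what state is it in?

3

Trace: 3 -q-> 0 -r-> 4 -q-> 1 -r-> 0 -r-> 4 -r-> 4 -q-> 1 -q-> 2 -r-> 3
After 9 symbols: 3.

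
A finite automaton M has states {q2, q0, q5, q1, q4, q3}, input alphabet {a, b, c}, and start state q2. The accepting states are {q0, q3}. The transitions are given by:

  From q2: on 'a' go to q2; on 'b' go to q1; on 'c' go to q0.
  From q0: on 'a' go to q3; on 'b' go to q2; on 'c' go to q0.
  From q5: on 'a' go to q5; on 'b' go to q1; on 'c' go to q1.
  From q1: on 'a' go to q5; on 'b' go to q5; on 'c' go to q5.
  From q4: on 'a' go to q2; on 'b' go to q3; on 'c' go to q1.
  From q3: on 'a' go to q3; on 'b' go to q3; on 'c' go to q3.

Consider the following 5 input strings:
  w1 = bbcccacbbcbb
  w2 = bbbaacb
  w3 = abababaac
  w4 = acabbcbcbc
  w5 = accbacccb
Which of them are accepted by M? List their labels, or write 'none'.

w1: q2 → q1 → q5 → q1 → q5 → q1 → q5 → q1 → q5 → q1 → q5 → q1 → q5  → end q5, rejected
w2: q2 → q1 → q5 → q1 → q5 → q5 → q1 → q5  → end q5, rejected
w3: q2 → q2 → q1 → q5 → q1 → q5 → q1 → q5 → q5 → q1  → end q1, rejected
w4: q2 → q2 → q0 → q3 → q3 → q3 → q3 → q3 → q3 → q3 → q3  → end q3, accepted
w5: q2 → q2 → q0 → q0 → q2 → q2 → q0 → q0 → q0 → q2  → end q2, rejected

w4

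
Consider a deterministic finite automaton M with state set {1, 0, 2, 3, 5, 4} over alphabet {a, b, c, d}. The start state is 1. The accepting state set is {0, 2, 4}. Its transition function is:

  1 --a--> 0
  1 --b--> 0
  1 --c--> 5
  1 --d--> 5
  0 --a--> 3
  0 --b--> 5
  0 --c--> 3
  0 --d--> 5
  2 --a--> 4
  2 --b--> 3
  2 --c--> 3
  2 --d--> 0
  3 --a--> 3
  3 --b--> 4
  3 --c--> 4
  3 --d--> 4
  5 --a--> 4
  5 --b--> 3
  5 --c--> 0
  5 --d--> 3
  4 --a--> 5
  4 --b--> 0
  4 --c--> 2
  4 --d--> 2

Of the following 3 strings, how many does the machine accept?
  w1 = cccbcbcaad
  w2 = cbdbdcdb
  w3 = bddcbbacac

2

w1: Trace: 1 -c-> 5 -c-> 0 -c-> 3 -b-> 4 -c-> 2 -b-> 3 -c-> 4 -a-> 5 -a-> 4 -d-> 2  → end 2, accepted
w2: Trace: 1 -c-> 5 -b-> 3 -d-> 4 -b-> 0 -d-> 5 -c-> 0 -d-> 5 -b-> 3  → end 3, rejected
w3: Trace: 1 -b-> 0 -d-> 5 -d-> 3 -c-> 4 -b-> 0 -b-> 5 -a-> 4 -c-> 2 -a-> 4 -c-> 2  → end 2, accepted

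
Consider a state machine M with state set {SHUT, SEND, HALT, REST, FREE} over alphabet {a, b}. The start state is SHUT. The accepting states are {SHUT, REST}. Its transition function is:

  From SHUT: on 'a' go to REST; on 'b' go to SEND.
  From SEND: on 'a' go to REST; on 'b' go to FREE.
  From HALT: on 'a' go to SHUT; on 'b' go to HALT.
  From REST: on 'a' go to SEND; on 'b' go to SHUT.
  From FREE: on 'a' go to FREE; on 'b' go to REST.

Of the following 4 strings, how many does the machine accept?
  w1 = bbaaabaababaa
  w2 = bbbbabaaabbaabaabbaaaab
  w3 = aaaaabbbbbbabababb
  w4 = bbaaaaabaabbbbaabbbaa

0

w1: SHUT → SEND → FREE → FREE → FREE → FREE → REST → SEND → REST → SHUT → REST → SHUT → REST → SEND  → end SEND, rejected
w2: SHUT → SEND → FREE → REST → SHUT → REST → SHUT → REST → SEND → REST → SHUT → SEND → REST → SEND → FREE → FREE → FREE → REST → SHUT → REST → SEND → REST → SEND → FREE  → end FREE, rejected
w3: SHUT → REST → SEND → REST → SEND → REST → SHUT → SEND → FREE → REST → SHUT → SEND → REST → SHUT → REST → SHUT → REST → SHUT → SEND  → end SEND, rejected
w4: SHUT → SEND → FREE → FREE → FREE → FREE → FREE → FREE → REST → SEND → REST → SHUT → SEND → FREE → REST → SEND → REST → SHUT → SEND → FREE → FREE → FREE  → end FREE, rejected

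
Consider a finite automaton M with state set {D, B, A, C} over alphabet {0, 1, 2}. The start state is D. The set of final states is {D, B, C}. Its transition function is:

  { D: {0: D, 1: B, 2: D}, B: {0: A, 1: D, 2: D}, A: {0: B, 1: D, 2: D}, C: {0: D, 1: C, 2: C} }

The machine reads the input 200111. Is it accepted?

Yes

start at D
read '2': D → D
read '0': D → D
read '0': D → D
read '1': D → B
read '1': B → D
read '1': D → B
End state B is accepting.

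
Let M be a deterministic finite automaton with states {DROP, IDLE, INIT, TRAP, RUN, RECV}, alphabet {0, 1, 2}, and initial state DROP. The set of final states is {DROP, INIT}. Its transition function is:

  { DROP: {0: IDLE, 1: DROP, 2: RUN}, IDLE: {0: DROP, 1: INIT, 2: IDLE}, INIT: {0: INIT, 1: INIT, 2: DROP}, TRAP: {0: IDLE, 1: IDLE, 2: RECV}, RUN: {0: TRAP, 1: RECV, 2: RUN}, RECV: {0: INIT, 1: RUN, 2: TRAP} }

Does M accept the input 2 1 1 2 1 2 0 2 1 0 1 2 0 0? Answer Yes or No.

start at DROP
read '2': DROP → RUN
read '1': RUN → RECV
read '1': RECV → RUN
read '2': RUN → RUN
read '1': RUN → RECV
read '2': RECV → TRAP
read '0': TRAP → IDLE
read '2': IDLE → IDLE
read '1': IDLE → INIT
read '0': INIT → INIT
read '1': INIT → INIT
read '2': INIT → DROP
read '0': DROP → IDLE
read '0': IDLE → DROP
End state DROP is accepting.

Yes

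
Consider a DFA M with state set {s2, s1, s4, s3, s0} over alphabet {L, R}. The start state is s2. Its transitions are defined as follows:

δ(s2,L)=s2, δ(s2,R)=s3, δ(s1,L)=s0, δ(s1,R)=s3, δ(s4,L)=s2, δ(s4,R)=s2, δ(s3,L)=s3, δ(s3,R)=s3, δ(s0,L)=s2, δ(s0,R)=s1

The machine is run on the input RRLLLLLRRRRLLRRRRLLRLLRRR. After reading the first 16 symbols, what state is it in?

start at s2
read 'R': s2 → s3
read 'R': s3 → s3
read 'L': s3 → s3
read 'L': s3 → s3
read 'L': s3 → s3
read 'L': s3 → s3
read 'L': s3 → s3
read 'R': s3 → s3
read 'R': s3 → s3
read 'R': s3 → s3
read 'R': s3 → s3
read 'L': s3 → s3
read 'L': s3 → s3
read 'R': s3 → s3
read 'R': s3 → s3
read 'R': s3 → s3
After 16 symbols: s3.

s3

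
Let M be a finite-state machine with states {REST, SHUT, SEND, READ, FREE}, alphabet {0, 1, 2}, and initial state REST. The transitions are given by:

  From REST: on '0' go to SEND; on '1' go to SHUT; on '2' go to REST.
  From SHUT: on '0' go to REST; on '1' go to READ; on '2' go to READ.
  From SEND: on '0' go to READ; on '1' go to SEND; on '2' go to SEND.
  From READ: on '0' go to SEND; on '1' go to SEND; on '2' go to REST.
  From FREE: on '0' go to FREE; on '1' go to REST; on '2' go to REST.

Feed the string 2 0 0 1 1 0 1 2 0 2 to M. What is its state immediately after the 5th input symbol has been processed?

SEND

Trace: REST -2-> REST -0-> SEND -0-> READ -1-> SEND -1-> SEND
After 5 symbols: SEND.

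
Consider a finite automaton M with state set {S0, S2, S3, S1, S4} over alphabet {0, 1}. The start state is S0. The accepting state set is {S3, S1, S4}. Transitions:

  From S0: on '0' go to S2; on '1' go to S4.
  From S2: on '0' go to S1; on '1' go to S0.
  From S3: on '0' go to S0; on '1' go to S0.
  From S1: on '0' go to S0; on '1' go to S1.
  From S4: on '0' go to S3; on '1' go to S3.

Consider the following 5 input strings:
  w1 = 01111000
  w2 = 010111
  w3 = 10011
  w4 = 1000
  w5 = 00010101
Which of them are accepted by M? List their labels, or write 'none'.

w2, w3

w1:
  start at S0
  read '0': S0 → S2
  read '1': S2 → S0
  read '1': S0 → S4
  read '1': S4 → S3
  read '1': S3 → S0
  read '0': S0 → S2
  read '0': S2 → S1
  read '0': S1 → S0
  end S0, rejected
w2:
  start at S0
  read '0': S0 → S2
  read '1': S2 → S0
  read '0': S0 → S2
  read '1': S2 → S0
  read '1': S0 → S4
  read '1': S4 → S3
  end S3, accepted
w3:
  start at S0
  read '1': S0 → S4
  read '0': S4 → S3
  read '0': S3 → S0
  read '1': S0 → S4
  read '1': S4 → S3
  end S3, accepted
w4:
  start at S0
  read '1': S0 → S4
  read '0': S4 → S3
  read '0': S3 → S0
  read '0': S0 → S2
  end S2, rejected
w5:
  start at S0
  read '0': S0 → S2
  read '0': S2 → S1
  read '0': S1 → S0
  read '1': S0 → S4
  read '0': S4 → S3
  read '1': S3 → S0
  read '0': S0 → S2
  read '1': S2 → S0
  end S0, rejected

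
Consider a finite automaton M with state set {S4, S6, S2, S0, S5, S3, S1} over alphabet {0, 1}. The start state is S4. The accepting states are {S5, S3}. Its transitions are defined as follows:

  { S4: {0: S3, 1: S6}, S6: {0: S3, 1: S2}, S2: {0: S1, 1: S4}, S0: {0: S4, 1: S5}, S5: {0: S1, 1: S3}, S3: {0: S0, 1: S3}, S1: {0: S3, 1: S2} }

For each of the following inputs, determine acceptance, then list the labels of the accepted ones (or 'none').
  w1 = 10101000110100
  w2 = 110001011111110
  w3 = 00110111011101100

w1:
  start at S4
  read '1': S4 → S6
  read '0': S6 → S3
  read '1': S3 → S3
  read '0': S3 → S0
  read '1': S0 → S5
  read '0': S5 → S1
  read '0': S1 → S3
  read '0': S3 → S0
  read '1': S0 → S5
  read '1': S5 → S3
  read '0': S3 → S0
  read '1': S0 → S5
  read '0': S5 → S1
  read '0': S1 → S3
  end S3, accepted
w2:
  start at S4
  read '1': S4 → S6
  read '1': S6 → S2
  read '0': S2 → S1
  read '0': S1 → S3
  read '0': S3 → S0
  read '1': S0 → S5
  read '0': S5 → S1
  read '1': S1 → S2
  read '1': S2 → S4
  read '1': S4 → S6
  read '1': S6 → S2
  read '1': S2 → S4
  read '1': S4 → S6
  read '1': S6 → S2
  read '0': S2 → S1
  end S1, rejected
w3:
  start at S4
  read '0': S4 → S3
  read '0': S3 → S0
  read '1': S0 → S5
  read '1': S5 → S3
  read '0': S3 → S0
  read '1': S0 → S5
  read '1': S5 → S3
  read '1': S3 → S3
  read '0': S3 → S0
  read '1': S0 → S5
  read '1': S5 → S3
  read '1': S3 → S3
  read '0': S3 → S0
  read '1': S0 → S5
  read '1': S5 → S3
  read '0': S3 → S0
  read '0': S0 → S4
  end S4, rejected

w1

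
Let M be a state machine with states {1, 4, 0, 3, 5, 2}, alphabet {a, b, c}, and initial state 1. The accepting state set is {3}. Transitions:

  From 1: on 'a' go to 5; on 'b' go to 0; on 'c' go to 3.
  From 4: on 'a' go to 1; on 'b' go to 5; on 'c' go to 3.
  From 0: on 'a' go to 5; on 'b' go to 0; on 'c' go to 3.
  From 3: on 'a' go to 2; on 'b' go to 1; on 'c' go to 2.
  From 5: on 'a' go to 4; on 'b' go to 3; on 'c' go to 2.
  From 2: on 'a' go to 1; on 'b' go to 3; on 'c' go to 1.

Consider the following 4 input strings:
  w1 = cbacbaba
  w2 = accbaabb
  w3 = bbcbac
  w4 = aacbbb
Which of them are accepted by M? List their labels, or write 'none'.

w1:
  start at 1
  read 'c': 1 → 3
  read 'b': 3 → 1
  read 'a': 1 → 5
  read 'c': 5 → 2
  read 'b': 2 → 3
  read 'a': 3 → 2
  read 'b': 2 → 3
  read 'a': 3 → 2
  end 2, rejected
w2:
  start at 1
  read 'a': 1 → 5
  read 'c': 5 → 2
  read 'c': 2 → 1
  read 'b': 1 → 0
  read 'a': 0 → 5
  read 'a': 5 → 4
  read 'b': 4 → 5
  read 'b': 5 → 3
  end 3, accepted
w3:
  start at 1
  read 'b': 1 → 0
  read 'b': 0 → 0
  read 'c': 0 → 3
  read 'b': 3 → 1
  read 'a': 1 → 5
  read 'c': 5 → 2
  end 2, rejected
w4:
  start at 1
  read 'a': 1 → 5
  read 'a': 5 → 4
  read 'c': 4 → 3
  read 'b': 3 → 1
  read 'b': 1 → 0
  read 'b': 0 → 0
  end 0, rejected

w2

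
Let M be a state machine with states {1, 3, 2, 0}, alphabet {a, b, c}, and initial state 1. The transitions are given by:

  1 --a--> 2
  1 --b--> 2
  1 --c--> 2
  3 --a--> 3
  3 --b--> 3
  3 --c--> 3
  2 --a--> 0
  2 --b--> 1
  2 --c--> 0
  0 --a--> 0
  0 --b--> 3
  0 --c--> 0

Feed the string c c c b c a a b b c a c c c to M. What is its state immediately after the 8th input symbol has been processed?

1 → 2 → 0 → 0 → 3 → 3 → 3 → 3 → 3
After 8 symbols: 3.

3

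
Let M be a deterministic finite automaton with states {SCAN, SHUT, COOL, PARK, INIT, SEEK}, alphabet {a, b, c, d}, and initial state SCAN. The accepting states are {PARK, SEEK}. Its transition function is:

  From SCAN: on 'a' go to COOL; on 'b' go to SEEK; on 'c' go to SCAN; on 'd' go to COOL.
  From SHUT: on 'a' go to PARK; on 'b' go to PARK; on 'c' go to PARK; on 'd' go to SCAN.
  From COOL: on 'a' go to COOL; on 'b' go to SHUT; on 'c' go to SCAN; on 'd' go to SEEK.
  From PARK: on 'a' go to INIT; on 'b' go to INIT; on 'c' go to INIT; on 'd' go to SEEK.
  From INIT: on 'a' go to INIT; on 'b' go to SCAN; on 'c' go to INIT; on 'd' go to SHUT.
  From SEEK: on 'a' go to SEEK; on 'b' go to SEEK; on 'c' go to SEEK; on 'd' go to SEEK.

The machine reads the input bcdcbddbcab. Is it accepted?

Yes

SCAN → SEEK → SEEK → SEEK → SEEK → SEEK → SEEK → SEEK → SEEK → SEEK → SEEK → SEEK
End state SEEK is accepting.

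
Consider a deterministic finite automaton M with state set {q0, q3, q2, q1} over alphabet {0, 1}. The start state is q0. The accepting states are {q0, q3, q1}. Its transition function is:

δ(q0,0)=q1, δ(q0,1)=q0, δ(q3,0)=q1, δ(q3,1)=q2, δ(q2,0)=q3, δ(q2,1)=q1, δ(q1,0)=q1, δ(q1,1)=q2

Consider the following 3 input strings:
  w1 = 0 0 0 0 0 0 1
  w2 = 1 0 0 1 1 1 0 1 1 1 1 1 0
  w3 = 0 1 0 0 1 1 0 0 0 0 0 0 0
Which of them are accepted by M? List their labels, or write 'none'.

w2, w3

w1: Trace: q0 -0-> q1 -0-> q1 -0-> q1 -0-> q1 -0-> q1 -0-> q1 -1-> q2  → end q2, rejected
w2: Trace: q0 -1-> q0 -0-> q1 -0-> q1 -1-> q2 -1-> q1 -1-> q2 -0-> q3 -1-> q2 -1-> q1 -1-> q2 -1-> q1 -1-> q2 -0-> q3  → end q3, accepted
w3: Trace: q0 -0-> q1 -1-> q2 -0-> q3 -0-> q1 -1-> q2 -1-> q1 -0-> q1 -0-> q1 -0-> q1 -0-> q1 -0-> q1 -0-> q1 -0-> q1  → end q1, accepted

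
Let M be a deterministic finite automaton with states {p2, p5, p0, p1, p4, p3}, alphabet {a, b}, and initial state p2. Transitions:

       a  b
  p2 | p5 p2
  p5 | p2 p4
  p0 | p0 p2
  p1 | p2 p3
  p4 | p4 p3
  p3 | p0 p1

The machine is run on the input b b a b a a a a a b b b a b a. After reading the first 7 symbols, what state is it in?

p2 → p2 → p2 → p5 → p4 → p4 → p4 → p4
After 7 symbols: p4.

p4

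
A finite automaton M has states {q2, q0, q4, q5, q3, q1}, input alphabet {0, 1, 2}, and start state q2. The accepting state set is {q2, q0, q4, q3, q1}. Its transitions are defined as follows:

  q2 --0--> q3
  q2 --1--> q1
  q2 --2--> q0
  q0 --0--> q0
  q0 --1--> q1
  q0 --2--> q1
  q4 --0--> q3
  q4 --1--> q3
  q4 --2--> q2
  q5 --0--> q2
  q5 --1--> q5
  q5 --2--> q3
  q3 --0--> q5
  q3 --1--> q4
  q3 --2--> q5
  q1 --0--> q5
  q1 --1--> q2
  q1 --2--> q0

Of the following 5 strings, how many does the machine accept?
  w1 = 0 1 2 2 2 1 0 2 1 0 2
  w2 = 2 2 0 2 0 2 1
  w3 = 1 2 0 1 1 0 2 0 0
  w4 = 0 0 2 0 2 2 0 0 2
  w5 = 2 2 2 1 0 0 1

4

w1: Trace: q2 -0-> q3 -1-> q4 -2-> q2 -2-> q0 -2-> q1 -1-> q2 -0-> q3 -2-> q5 -1-> q5 -0-> q2 -2-> q0  → end q0, accepted
w2: Trace: q2 -2-> q0 -2-> q1 -0-> q5 -2-> q3 -0-> q5 -2-> q3 -1-> q4  → end q4, accepted
w3: Trace: q2 -1-> q1 -2-> q0 -0-> q0 -1-> q1 -1-> q2 -0-> q3 -2-> q5 -0-> q2 -0-> q3  → end q3, accepted
w4: Trace: q2 -0-> q3 -0-> q5 -2-> q3 -0-> q5 -2-> q3 -2-> q5 -0-> q2 -0-> q3 -2-> q5  → end q5, rejected
w5: Trace: q2 -2-> q0 -2-> q1 -2-> q0 -1-> q1 -0-> q5 -0-> q2 -1-> q1  → end q1, accepted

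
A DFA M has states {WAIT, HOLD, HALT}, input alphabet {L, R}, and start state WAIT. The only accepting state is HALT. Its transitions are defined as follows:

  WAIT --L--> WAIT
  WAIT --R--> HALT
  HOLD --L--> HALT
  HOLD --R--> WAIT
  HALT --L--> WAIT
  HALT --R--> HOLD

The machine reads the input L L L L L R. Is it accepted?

start at WAIT
read 'L': WAIT → WAIT
read 'L': WAIT → WAIT
read 'L': WAIT → WAIT
read 'L': WAIT → WAIT
read 'L': WAIT → WAIT
read 'R': WAIT → HALT
End state HALT is accepting.

Yes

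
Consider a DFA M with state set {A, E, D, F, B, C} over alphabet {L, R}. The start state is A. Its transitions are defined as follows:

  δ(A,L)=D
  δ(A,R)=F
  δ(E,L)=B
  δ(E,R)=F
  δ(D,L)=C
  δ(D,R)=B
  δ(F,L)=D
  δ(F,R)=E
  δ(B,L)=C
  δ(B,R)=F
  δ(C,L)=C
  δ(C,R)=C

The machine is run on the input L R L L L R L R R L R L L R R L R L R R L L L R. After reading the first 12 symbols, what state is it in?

A → D → B → C → C → C → C → C → C → C → C → C → C
After 12 symbols: C.

C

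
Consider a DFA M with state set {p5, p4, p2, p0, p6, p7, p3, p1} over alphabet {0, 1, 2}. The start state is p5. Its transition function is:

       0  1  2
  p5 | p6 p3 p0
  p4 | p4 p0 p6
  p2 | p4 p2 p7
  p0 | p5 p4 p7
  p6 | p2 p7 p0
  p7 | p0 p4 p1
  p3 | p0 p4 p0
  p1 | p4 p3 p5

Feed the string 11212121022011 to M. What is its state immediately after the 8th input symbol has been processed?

Trace: p5 -1-> p3 -1-> p4 -2-> p6 -1-> p7 -2-> p1 -1-> p3 -2-> p0 -1-> p4
After 8 symbols: p4.

p4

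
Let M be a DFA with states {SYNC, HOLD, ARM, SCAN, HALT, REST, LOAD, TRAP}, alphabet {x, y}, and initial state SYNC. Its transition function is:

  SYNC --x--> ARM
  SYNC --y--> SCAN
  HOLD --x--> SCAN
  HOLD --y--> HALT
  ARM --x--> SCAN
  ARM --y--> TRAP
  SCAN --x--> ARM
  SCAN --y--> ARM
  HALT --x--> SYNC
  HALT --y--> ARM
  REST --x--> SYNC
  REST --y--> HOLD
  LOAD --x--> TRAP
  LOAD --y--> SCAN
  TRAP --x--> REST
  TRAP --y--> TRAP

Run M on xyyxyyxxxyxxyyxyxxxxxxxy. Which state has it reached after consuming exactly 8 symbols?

ARM

Trace: SYNC -x-> ARM -y-> TRAP -y-> TRAP -x-> REST -y-> HOLD -y-> HALT -x-> SYNC -x-> ARM
After 8 symbols: ARM.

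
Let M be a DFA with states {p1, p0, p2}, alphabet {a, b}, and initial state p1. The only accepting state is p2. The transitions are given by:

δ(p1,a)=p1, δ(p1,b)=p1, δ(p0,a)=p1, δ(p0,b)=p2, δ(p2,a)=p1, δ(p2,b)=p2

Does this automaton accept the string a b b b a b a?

No

Trace: p1 -a-> p1 -b-> p1 -b-> p1 -b-> p1 -a-> p1 -b-> p1 -a-> p1
End state p1 is not accepting.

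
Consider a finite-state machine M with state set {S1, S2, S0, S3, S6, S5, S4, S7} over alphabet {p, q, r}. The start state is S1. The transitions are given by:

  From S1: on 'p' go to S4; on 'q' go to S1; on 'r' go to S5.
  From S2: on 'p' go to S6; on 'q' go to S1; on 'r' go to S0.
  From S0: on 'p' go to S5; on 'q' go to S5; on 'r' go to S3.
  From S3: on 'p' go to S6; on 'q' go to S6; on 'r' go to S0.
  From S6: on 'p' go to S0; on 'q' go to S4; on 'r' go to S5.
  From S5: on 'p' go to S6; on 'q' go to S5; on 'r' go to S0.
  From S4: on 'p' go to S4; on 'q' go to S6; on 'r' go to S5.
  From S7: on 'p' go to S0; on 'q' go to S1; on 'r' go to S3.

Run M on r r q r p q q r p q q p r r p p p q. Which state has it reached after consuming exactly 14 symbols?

start at S1
read 'r': S1 → S5
read 'r': S5 → S0
read 'q': S0 → S5
read 'r': S5 → S0
read 'p': S0 → S5
read 'q': S5 → S5
read 'q': S5 → S5
read 'r': S5 → S0
read 'p': S0 → S5
read 'q': S5 → S5
read 'q': S5 → S5
read 'p': S5 → S6
read 'r': S6 → S5
read 'r': S5 → S0
After 14 symbols: S0.

S0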